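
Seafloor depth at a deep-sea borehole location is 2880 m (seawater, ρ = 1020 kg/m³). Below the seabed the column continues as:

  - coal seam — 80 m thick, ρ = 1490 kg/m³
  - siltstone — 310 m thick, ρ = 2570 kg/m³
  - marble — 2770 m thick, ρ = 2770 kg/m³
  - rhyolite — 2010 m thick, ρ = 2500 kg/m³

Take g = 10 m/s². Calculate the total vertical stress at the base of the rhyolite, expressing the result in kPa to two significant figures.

170000 kPa

seawater: 1020 kg/m³ × 10 m/s² × 2880 m = 2.938×10^7 Pa = 29376 kPa
coal seam: 1490 kg/m³ × 10 m/s² × 80 m = 1.192×10^6 Pa = 1192 kPa
siltstone: 2570 kg/m³ × 10 m/s² × 310 m = 7.967×10^6 Pa = 7967 kPa
marble: 2770 kg/m³ × 10 m/s² × 2770 m = 7.673×10^7 Pa = 76729 kPa
rhyolite: 2500 kg/m³ × 10 m/s² × 2010 m = 5.025×10^7 Pa = 50250 kPa
Total = 29376 + 1192 + 7967 + 76729 + 50250 = 1.6551×10^5 kPa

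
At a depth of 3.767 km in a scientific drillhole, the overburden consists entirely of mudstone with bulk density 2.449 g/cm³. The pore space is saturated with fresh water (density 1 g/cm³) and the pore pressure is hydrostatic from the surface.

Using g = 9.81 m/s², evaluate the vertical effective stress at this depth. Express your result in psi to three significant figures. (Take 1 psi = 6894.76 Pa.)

7770 psi

Overburden (lithostatic) stress σ_v:
mudstone: 2449 kg/m³ × 9.81 m/s² × 3767 m = 9.050×10^7 Pa = 90.50 MPa
Pore pressure P_p = 1000 kg/m³ × 9.81 m/s² × 3767 m = 3.695×10^7 Pa = 36.95 MPa
Effective stress σ' = σ_v − P_p = 90.50 − 36.95 = 53.547 MPa = 7766.3 psi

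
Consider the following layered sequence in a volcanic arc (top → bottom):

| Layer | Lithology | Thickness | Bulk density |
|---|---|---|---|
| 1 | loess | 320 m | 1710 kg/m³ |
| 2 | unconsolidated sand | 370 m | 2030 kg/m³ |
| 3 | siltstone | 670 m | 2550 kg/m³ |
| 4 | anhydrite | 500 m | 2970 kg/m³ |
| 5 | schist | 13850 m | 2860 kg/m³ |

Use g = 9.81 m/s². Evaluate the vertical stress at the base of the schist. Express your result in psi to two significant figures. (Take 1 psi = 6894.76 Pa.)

loess: 1710 kg/m³ × 9.81 m/s² × 320 m = 5.368×10^6 Pa = 778.6 psi
unconsolidated sand: 2030 kg/m³ × 9.81 m/s² × 370 m = 7.368×10^6 Pa = 1069 psi
siltstone: 2550 kg/m³ × 9.81 m/s² × 670 m = 1.676×10^7 Pa = 2431 psi
anhydrite: 2970 kg/m³ × 9.81 m/s² × 500 m = 1.457×10^7 Pa = 2113 psi
schist: 2860 kg/m³ × 9.81 m/s² × 13850 m = 3.886×10^8 Pa = 56359 psi
Total = 778.6 + 1069 + 2431 + 2113 + 56359 = 62750 psi

63000 psi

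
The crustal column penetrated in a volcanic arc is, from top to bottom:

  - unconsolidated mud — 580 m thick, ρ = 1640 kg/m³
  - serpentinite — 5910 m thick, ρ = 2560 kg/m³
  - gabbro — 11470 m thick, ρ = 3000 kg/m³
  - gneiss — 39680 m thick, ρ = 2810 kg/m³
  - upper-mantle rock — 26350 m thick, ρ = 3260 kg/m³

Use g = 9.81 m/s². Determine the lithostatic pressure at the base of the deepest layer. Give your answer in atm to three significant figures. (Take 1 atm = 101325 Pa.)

unconsolidated mud: 1640 kg/m³ × 9.81 m/s² × 580 m = 9.331×10^6 Pa = 92.09 atm
serpentinite: 2560 kg/m³ × 9.81 m/s² × 5910 m = 1.484×10^8 Pa = 1465 atm
gabbro: 3000 kg/m³ × 9.81 m/s² × 11470 m = 3.376×10^8 Pa = 3331 atm
gneiss: 2810 kg/m³ × 9.81 m/s² × 39680 m = 1.094×10^9 Pa = 10795 atm
upper-mantle rock: 3260 kg/m³ × 9.81 m/s² × 26350 m = 8.427×10^8 Pa = 8317 atm
Total = 92.09 + 1465 + 3331 + 10795 + 8317 = 24000 atm

24000 atm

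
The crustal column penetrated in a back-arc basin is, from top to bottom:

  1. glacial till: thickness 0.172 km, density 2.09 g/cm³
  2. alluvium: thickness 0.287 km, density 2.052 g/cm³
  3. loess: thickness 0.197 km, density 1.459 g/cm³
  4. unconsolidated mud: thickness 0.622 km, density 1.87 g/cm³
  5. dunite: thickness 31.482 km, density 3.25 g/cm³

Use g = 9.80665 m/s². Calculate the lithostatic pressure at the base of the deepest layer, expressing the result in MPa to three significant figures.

1030 MPa

glacial till: 2090 kg/m³ × 9.80665 m/s² × 172 m = 3.525×10^6 Pa = 3.525 MPa
alluvium: 2052 kg/m³ × 9.80665 m/s² × 287 m = 5.775×10^6 Pa = 5.775 MPa
loess: 1459 kg/m³ × 9.80665 m/s² × 197 m = 2.819×10^6 Pa = 2.819 MPa
unconsolidated mud: 1870 kg/m³ × 9.80665 m/s² × 622 m = 1.141×10^7 Pa = 11.41 MPa
dunite: 3250 kg/m³ × 9.80665 m/s² × 31482 m = 1.003×10^9 Pa = 1003 MPa
Total = 3.525 + 5.775 + 2.819 + 11.41 + 1003 = 1026.9 MPa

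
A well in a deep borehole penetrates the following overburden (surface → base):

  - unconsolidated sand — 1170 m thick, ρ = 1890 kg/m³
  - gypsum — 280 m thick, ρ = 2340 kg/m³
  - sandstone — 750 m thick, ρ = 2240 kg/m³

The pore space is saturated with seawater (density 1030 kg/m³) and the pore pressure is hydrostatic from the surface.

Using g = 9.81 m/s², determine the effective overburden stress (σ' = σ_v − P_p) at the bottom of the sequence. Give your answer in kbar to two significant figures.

Overburden (lithostatic) stress σ_v:
unconsolidated sand: 1890 kg/m³ × 9.81 m/s² × 1170 m = 2.169×10^7 Pa = 21.69 MPa
gypsum: 2340 kg/m³ × 9.81 m/s² × 280 m = 6.428×10^6 Pa = 6.428 MPa
sandstone: 2240 kg/m³ × 9.81 m/s² × 750 m = 1.648×10^7 Pa = 16.48 MPa
Total = 21.69 + 6.428 + 16.48 = 44.601 MPa
Pore pressure P_p = 1030 kg/m³ × 9.81 m/s² × 2200 m = 2.223×10^7 Pa = 22.23 MPa
Effective stress σ' = σ_v − P_p = 44.60 − 22.23 = 22.372 MPa = 0.22372 kbar

0.22 kbar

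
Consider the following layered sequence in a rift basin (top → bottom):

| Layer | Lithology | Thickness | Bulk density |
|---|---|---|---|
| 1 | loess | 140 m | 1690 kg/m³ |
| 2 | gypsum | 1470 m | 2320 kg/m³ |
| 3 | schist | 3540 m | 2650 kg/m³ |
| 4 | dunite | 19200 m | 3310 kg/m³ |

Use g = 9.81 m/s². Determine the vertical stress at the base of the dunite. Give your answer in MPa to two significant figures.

750 MPa

loess: 1690 kg/m³ × 9.81 m/s² × 140 m = 2.321×10^6 Pa = 2.321 MPa
gypsum: 2320 kg/m³ × 9.81 m/s² × 1470 m = 3.346×10^7 Pa = 33.46 MPa
schist: 2650 kg/m³ × 9.81 m/s² × 3540 m = 9.203×10^7 Pa = 92.03 MPa
dunite: 3310 kg/m³ × 9.81 m/s² × 19200 m = 6.234×10^8 Pa = 623.4 MPa
Total = 2.321 + 33.46 + 92.03 + 623.4 = 751.25 MPa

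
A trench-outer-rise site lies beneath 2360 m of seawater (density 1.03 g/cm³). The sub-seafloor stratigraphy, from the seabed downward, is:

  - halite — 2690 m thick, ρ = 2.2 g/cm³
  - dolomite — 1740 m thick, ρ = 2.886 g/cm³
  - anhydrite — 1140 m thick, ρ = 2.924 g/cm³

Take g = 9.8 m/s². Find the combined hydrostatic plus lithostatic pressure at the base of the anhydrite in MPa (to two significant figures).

160 MPa

seawater: 1030 kg/m³ × 9.8 m/s² × 2360 m = 2.382×10^7 Pa = 23.82 MPa
halite: 2200 kg/m³ × 9.8 m/s² × 2690 m = 5.800×10^7 Pa = 58.00 MPa
dolomite: 2886 kg/m³ × 9.8 m/s² × 1740 m = 4.921×10^7 Pa = 49.21 MPa
anhydrite: 2924 kg/m³ × 9.8 m/s² × 1140 m = 3.267×10^7 Pa = 32.67 MPa
Total = 23.82 + 58.00 + 49.21 + 32.67 = 163.70 MPa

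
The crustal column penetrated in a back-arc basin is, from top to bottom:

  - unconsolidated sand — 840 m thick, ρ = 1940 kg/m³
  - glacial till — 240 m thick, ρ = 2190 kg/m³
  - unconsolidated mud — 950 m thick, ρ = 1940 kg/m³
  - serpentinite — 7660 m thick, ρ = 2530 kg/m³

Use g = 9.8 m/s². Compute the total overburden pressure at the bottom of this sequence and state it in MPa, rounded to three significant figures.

unconsolidated sand: 1940 kg/m³ × 9.8 m/s² × 840 m = 1.597×10^7 Pa = 15.97 MPa
glacial till: 2190 kg/m³ × 9.8 m/s² × 240 m = 5.151×10^6 Pa = 5.151 MPa
unconsolidated mud: 1940 kg/m³ × 9.8 m/s² × 950 m = 1.806×10^7 Pa = 18.06 MPa
serpentinite: 2530 kg/m³ × 9.8 m/s² × 7660 m = 1.899×10^8 Pa = 189.9 MPa
Total = 15.97 + 5.151 + 18.06 + 189.9 = 229.10 MPa

229 MPa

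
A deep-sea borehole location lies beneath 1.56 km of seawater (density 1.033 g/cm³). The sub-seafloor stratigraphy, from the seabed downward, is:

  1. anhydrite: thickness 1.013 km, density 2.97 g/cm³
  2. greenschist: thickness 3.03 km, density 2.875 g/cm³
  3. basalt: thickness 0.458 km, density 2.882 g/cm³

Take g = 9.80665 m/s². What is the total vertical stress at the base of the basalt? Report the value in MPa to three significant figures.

144 MPa

seawater: 1033 kg/m³ × 9.80665 m/s² × 1560 m = 1.580×10^7 Pa = 15.80 MPa
anhydrite: 2970 kg/m³ × 9.80665 m/s² × 1013 m = 2.950×10^7 Pa = 29.50 MPa
greenschist: 2875 kg/m³ × 9.80665 m/s² × 3030 m = 8.543×10^7 Pa = 85.43 MPa
basalt: 2882 kg/m³ × 9.80665 m/s² × 458 m = 1.294×10^7 Pa = 12.94 MPa
Total = 15.80 + 29.50 + 85.43 + 12.94 = 143.68 MPa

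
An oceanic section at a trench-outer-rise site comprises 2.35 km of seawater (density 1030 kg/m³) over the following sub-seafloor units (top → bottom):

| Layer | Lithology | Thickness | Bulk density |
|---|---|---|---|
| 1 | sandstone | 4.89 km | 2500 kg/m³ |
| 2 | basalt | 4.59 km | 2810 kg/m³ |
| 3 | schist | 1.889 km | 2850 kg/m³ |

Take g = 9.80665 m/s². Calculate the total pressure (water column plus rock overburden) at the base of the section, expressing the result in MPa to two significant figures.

320 MPa

seawater: 1030 kg/m³ × 9.80665 m/s² × 2350 m = 2.374×10^7 Pa = 23.74 MPa
sandstone: 2500 kg/m³ × 9.80665 m/s² × 4890 m = 1.199×10^8 Pa = 119.9 MPa
basalt: 2810 kg/m³ × 9.80665 m/s² × 4590 m = 1.265×10^8 Pa = 126.5 MPa
schist: 2850 kg/m³ × 9.80665 m/s² × 1889 m = 5.280×10^7 Pa = 52.80 MPa
Total = 23.74 + 119.9 + 126.5 + 52.80 = 322.90 MPa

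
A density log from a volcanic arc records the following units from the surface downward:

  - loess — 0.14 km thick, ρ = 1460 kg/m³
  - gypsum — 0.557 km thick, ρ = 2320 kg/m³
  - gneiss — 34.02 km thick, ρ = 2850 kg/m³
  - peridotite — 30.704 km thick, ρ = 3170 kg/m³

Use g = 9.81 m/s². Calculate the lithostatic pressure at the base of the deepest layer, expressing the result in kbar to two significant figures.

19 kbar

loess: 1460 kg/m³ × 9.81 m/s² × 140 m = 2.005×10^6 Pa = 0.02005 kbar
gypsum: 2320 kg/m³ × 9.81 m/s² × 557 m = 1.268×10^7 Pa = 0.1268 kbar
gneiss: 2850 kg/m³ × 9.81 m/s² × 34020 m = 9.511×10^8 Pa = 9.511 kbar
peridotite: 3170 kg/m³ × 9.81 m/s² × 30704 m = 9.548×10^8 Pa = 9.548 kbar
Total = 0.02005 + 0.1268 + 9.511 + 9.548 = 19.207 kbar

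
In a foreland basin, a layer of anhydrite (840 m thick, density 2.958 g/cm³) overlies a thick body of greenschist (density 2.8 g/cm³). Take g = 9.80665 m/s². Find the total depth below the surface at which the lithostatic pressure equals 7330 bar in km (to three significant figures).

Pressure at base of upper layers: 2958×9.80665×840 = 2.437×10^7 Pa = 243.7 bar
Remaining pressure to be supplied by greenschist: 7.330×10^8 − 2.437×10^7 = 7.086×10^8 Pa
Additional depth in greenschist = 7.086×10^8 Pa / (2800 kg/m³ × 9.80665 m/s²) = 25807 m
Total depth = 840 m + 25807 m = 26647 m
= 26.647 km

26.6 km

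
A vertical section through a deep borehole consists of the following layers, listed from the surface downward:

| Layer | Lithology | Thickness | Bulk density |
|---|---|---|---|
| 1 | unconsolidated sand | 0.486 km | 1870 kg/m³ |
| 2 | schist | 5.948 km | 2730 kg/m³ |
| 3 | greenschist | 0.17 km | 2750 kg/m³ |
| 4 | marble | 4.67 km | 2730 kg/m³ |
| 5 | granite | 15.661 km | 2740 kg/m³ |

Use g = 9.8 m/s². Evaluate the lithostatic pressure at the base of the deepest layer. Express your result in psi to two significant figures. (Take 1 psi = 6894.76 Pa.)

100000 psi

unconsolidated sand: 1870 kg/m³ × 9.8 m/s² × 486 m = 8.906×10^6 Pa = 1292 psi
schist: 2730 kg/m³ × 9.8 m/s² × 5948 m = 1.591×10^8 Pa = 23080 psi
greenschist: 2750 kg/m³ × 9.8 m/s² × 170 m = 4.582×10^6 Pa = 664.5 psi
marble: 2730 kg/m³ × 9.8 m/s² × 4670 m = 1.249×10^8 Pa = 18121 psi
granite: 2740 kg/m³ × 9.8 m/s² × 15661 m = 4.205×10^8 Pa = 60993 psi
Total = 1292 + 23080 + 664.5 + 18121 + 60993 = 1.0415×10^5 psi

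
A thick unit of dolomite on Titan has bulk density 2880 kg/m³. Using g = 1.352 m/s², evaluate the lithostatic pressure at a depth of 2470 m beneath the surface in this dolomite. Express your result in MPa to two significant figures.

dolomite: 2880 kg/m³ × 1.352 m/s² × 2470 m = 9.618×10^6 Pa = 9.618 MPa

9.6 MPa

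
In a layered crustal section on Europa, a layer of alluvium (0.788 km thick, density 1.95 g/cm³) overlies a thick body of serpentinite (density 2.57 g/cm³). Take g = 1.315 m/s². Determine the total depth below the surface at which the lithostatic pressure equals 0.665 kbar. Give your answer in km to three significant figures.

19.9 km

Pressure at base of upper layers: 1950×1.315×788 = 2.021×10^6 Pa = 0.02021 kbar
Remaining pressure to be supplied by serpentinite: 6.650×10^7 − 2.021×10^6 = 6.448×10^7 Pa
Additional depth in serpentinite = 6.448×10^7 Pa / (2570 kg/m³ × 1.315 m/s²) = 19079 m
Total depth = 788 m + 19079 m = 19867 m
= 19.867 km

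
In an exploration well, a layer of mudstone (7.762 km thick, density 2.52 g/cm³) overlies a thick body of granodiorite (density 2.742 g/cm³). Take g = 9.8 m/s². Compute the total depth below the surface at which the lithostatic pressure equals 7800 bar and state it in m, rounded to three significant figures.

Pressure at base of upper layers: 2520×9.8×7762 = 1.917×10^8 Pa = 1917 bar
Remaining pressure to be supplied by granodiorite: 7.800×10^8 − 1.917×10^8 = 5.883×10^8 Pa
Additional depth in granodiorite = 5.883×10^8 Pa / (2742 kg/m³ × 9.8 m/s²) = 21893 m
Total depth = 7762 m + 21893 m = 29655 m

29700 m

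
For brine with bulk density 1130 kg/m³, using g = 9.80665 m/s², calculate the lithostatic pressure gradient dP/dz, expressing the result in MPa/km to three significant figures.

dP/dz = ρg = 1130 kg/m³ × 9.80665 m/s² = 11082 Pa/m
= 11082 Pa/m × (1 MPa/km / 1000.0 Pa/m) = 11.082 MPa/km

11.1 MPa/km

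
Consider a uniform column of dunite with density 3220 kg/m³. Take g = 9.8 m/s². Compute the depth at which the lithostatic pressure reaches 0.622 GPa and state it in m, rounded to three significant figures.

h = P/(ρg) = 0.622 GPa / (3220 kg/m³ × 9.8 m/s²) = 6.220×10^8 Pa / 31556 Pa/m = 19711 m

19700 m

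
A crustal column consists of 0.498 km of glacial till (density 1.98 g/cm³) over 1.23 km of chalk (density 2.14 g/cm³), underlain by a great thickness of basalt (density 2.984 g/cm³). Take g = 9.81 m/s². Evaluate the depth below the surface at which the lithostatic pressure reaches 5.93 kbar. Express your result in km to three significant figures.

Pressure at base of upper layers: 1980×9.81×498 + 2140×9.81×1230 = 3.549×10^7 Pa = 0.3549 kbar
Remaining pressure to be supplied by basalt: 5.930×10^8 − 3.549×10^7 = 5.575×10^8 Pa
Additional depth in basalt = 5.575×10^8 Pa / (2984 kg/m³ × 9.81 m/s²) = 19045 m
Total depth = 1728 m + 19045 m = 20773 m
= 20.773 km

20.8 km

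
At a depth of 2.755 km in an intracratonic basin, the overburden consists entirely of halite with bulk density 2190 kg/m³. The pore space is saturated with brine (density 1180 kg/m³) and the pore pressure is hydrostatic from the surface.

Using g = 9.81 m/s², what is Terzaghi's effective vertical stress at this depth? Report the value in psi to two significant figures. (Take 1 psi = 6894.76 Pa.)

Overburden (lithostatic) stress σ_v:
halite: 2190 kg/m³ × 9.81 m/s² × 2755 m = 5.919×10^7 Pa = 59.19 MPa
Pore pressure P_p = 1180 kg/m³ × 9.81 m/s² × 2755 m = 3.189×10^7 Pa = 31.89 MPa
Effective stress σ' = σ_v − P_p = 59.19 − 31.89 = 27.297 MPa = 3959.1 psi

4000 psi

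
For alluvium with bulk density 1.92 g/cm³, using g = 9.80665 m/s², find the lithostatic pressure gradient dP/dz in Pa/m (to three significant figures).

18800 Pa/m

dP/dz = ρg = 1920 kg/m³ × 9.80665 m/s² = 18829 Pa/m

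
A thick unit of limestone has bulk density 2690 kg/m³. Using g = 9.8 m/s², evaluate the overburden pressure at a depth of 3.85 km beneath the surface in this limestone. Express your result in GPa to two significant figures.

0.10 GPa

limestone: 2690 kg/m³ × 9.8 m/s² × 3850 m = 1.015×10^8 Pa = 0.1015 GPa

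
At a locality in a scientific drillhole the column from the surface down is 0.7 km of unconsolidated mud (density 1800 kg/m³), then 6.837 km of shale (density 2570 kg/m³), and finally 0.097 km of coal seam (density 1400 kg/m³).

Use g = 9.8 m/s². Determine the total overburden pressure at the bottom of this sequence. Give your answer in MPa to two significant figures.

unconsolidated mud: 1800 kg/m³ × 9.8 m/s² × 700 m = 1.235×10^7 Pa = 12.35 MPa
shale: 2570 kg/m³ × 9.8 m/s² × 6837 m = 1.722×10^8 Pa = 172.2 MPa
coal seam: 1400 kg/m³ × 9.8 m/s² × 97 m = 1.331×10^6 Pa = 1.331 MPa
Total = 12.35 + 172.2 + 1.331 = 185.88 MPa

190 MPa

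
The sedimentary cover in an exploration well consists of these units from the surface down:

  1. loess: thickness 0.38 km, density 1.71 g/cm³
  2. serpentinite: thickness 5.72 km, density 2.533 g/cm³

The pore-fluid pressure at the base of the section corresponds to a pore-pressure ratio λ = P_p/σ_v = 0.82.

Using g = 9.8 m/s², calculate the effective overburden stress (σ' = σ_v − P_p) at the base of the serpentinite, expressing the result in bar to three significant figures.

267 bar

Overburden (lithostatic) stress σ_v:
loess: 1710 kg/m³ × 9.8 m/s² × 380 m = 6.368×10^6 Pa = 6.368 MPa
serpentinite: 2533 kg/m³ × 9.8 m/s² × 5720 m = 1.420×10^8 Pa = 142.0 MPa
Total = 6.368 + 142.0 = 148.36 MPa
Pore pressure P_p = λ·σ_v = 0.82 × 148.4 MPa = 121.7 MPa
Effective stress σ' = σ_v − P_p = 148.4 − 121.7 = 26.704 MPa = 267.04 bar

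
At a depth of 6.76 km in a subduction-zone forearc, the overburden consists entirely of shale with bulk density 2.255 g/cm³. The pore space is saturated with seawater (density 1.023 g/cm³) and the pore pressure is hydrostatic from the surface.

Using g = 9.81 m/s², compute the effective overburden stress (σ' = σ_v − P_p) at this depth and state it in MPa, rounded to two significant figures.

Overburden (lithostatic) stress σ_v:
shale: 2255 kg/m³ × 9.81 m/s² × 6760 m = 1.495×10^8 Pa = 149.5 MPa
Pore pressure P_p = 1023 kg/m³ × 9.81 m/s² × 6760 m = 6.784×10^7 Pa = 67.84 MPa
Effective stress σ' = σ_v − P_p = 149.5 − 67.84 = 81.701 MPa

82 MPa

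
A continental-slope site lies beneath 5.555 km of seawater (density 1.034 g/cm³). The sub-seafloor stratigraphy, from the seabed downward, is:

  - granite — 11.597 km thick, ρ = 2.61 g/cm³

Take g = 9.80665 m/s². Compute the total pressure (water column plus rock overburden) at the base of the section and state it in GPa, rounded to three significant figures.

seawater: 1034 kg/m³ × 9.80665 m/s² × 5555 m = 5.633×10^7 Pa = 0.05633 GPa
granite: 2610 kg/m³ × 9.80665 m/s² × 11597 m = 2.968×10^8 Pa = 0.2968 GPa
Total = 0.05633 + 0.2968 = 0.35316 GPa

0.353 GPa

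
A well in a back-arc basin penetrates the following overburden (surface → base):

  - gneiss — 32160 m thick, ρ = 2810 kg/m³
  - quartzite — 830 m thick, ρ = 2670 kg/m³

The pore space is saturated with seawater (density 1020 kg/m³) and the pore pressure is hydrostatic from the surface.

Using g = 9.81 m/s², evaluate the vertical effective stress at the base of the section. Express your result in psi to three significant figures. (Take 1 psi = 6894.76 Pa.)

Overburden (lithostatic) stress σ_v:
gneiss: 2810 kg/m³ × 9.81 m/s² × 32160 m = 8.865×10^8 Pa = 886.5 MPa
quartzite: 2670 kg/m³ × 9.81 m/s² × 830 m = 2.174×10^7 Pa = 21.74 MPa
Total = 886.5 + 21.74 = 908.27 MPa
Pore pressure P_p = 1020 kg/m³ × 9.81 m/s² × 32990 m = 3.301×10^8 Pa = 330.1 MPa
Effective stress σ' = σ_v − P_p = 908.3 − 330.1 = 578.16 MPa = 83855 psi

83900 psi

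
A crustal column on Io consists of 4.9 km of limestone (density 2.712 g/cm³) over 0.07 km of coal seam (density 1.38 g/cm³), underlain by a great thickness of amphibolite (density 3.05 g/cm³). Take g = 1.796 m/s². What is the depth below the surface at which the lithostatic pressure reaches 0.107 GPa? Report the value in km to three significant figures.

20.1 km

Pressure at base of upper layers: 2712×1.796×4900 + 1380×1.796×70 = 2.404×10^7 Pa = 0.02404 GPa
Remaining pressure to be supplied by amphibolite: 1.070×10^8 − 2.404×10^7 = 8.296×10^7 Pa
Additional depth in amphibolite = 8.296×10^7 Pa / (3050 kg/m³ × 1.796 m/s²) = 15145 m
Total depth = 4970 m + 15145 m = 20115 m
= 20.115 km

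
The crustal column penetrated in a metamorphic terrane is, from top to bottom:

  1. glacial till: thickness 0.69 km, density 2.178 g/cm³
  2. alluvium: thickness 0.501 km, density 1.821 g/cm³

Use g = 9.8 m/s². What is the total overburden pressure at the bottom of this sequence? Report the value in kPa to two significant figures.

glacial till: 2178 kg/m³ × 9.8 m/s² × 690 m = 1.473×10^7 Pa = 14728 kPa
alluvium: 1821 kg/m³ × 9.8 m/s² × 501 m = 8.941×10^6 Pa = 8941 kPa
Total = 14728 + 8941 = 23668 kPa

24000 kPa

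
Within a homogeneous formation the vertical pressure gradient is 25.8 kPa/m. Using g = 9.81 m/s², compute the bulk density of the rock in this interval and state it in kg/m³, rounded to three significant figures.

ρ = (dP/dz)/g = 25.8 kPa/m / 9.81 m/s² = 25800 Pa/m / 9.81 m/s² = 2630.0 kg/m³

2630 kg/m³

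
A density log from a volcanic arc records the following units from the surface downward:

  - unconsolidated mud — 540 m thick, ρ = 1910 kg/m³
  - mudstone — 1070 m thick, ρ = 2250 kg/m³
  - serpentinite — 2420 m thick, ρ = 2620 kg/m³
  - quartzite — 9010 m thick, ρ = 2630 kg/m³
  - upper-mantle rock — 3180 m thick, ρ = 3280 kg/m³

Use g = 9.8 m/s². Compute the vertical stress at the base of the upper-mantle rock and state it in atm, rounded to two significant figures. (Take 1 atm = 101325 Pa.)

unconsolidated mud: 1910 kg/m³ × 9.8 m/s² × 540 m = 1.011×10^7 Pa = 99.76 atm
mudstone: 2250 kg/m³ × 9.8 m/s² × 1070 m = 2.359×10^7 Pa = 232.8 atm
serpentinite: 2620 kg/m³ × 9.8 m/s² × 2420 m = 6.214×10^7 Pa = 613.2 atm
quartzite: 2630 kg/m³ × 9.8 m/s² × 9010 m = 2.322×10^8 Pa = 2292 atm
upper-mantle rock: 3280 kg/m³ × 9.8 m/s² × 3180 m = 1.022×10^8 Pa = 1009 atm
Total = 99.76 + 232.8 + 613.2 + 2292 + 1009 = 4246.5 atm

4200 atm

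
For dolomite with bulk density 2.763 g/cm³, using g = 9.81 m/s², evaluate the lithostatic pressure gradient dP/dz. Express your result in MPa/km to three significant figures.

27.1 MPa/km

dP/dz = ρg = 2763 kg/m³ × 9.81 m/s² = 27105 Pa/m
= 27105 Pa/m × (1 MPa/km / 1000.0 Pa/m) = 27.105 MPa/km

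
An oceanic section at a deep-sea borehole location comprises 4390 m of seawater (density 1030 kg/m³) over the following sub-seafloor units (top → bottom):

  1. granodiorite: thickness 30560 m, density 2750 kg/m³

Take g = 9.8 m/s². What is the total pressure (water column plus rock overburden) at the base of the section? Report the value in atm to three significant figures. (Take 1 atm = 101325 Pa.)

seawater: 1030 kg/m³ × 9.8 m/s² × 4390 m = 4.431×10^7 Pa = 437.3 atm
granodiorite: 2750 kg/m³ × 9.8 m/s² × 30560 m = 8.236×10^8 Pa = 8128 atm
Total = 437.3 + 8128 = 8565.6 atm

8570 atm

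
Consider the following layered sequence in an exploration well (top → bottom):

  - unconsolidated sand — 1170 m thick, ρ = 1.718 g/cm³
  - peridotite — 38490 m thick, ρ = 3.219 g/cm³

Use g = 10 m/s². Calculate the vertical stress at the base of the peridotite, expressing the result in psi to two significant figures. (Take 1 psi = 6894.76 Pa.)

180000 psi

unconsolidated sand: 1718 kg/m³ × 10 m/s² × 1170 m = 2.010×10^7 Pa = 2915 psi
peridotite: 3219 kg/m³ × 10 m/s² × 38490 m = 1.239×10^9 Pa = 1.797×10^5 psi
Total = 2915 + 1.797×10^5 = 1.8262×10^5 psi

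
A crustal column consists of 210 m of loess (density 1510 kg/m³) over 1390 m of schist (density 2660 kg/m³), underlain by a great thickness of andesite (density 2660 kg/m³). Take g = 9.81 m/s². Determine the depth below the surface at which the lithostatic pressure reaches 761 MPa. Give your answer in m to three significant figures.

29300 m

Pressure at base of upper layers: 1510×9.81×210 + 2660×9.81×1390 = 3.938×10^7 Pa = 39.38 MPa
Remaining pressure to be supplied by andesite: 7.610×10^8 − 3.938×10^7 = 7.216×10^8 Pa
Additional depth in andesite = 7.216×10^8 Pa / (2660 kg/m³ × 9.81 m/s²) = 27654 m
Total depth = 1600 m + 27654 m = 29254 m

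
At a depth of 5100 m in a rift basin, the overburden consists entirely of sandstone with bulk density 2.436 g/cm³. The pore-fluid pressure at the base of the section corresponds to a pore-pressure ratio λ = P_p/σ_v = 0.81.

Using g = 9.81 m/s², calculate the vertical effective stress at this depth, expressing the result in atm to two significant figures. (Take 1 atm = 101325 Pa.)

230 atm

Overburden (lithostatic) stress σ_v:
sandstone: 2436 kg/m³ × 9.81 m/s² × 5100 m = 1.219×10^8 Pa = 121.9 MPa
Pore pressure P_p = λ·σ_v = 0.81 × 121.9 MPa = 98.72 MPa
Effective stress σ' = σ_v − P_p = 121.9 − 98.72 = 23.156 MPa = 228.54 atm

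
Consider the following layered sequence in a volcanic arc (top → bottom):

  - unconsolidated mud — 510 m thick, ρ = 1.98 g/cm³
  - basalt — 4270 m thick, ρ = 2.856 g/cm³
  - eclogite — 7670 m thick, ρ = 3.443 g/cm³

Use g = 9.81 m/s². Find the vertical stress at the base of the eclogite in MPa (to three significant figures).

389 MPa

unconsolidated mud: 1980 kg/m³ × 9.81 m/s² × 510 m = 9.906×10^6 Pa = 9.906 MPa
basalt: 2856 kg/m³ × 9.81 m/s² × 4270 m = 1.196×10^8 Pa = 119.6 MPa
eclogite: 3443 kg/m³ × 9.81 m/s² × 7670 m = 2.591×10^8 Pa = 259.1 MPa
Total = 9.906 + 119.6 + 259.1 = 388.60 MPa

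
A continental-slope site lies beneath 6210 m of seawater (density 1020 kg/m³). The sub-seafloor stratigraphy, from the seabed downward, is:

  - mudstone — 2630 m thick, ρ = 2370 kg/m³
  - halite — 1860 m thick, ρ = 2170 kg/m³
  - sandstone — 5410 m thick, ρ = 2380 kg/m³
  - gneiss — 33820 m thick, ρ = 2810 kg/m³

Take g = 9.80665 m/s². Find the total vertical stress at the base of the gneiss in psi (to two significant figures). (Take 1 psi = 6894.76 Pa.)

180000 psi

seawater: 1020 kg/m³ × 9.80665 m/s² × 6210 m = 6.212×10^7 Pa = 9009 psi
mudstone: 2370 kg/m³ × 9.80665 m/s² × 2630 m = 6.113×10^7 Pa = 8866 psi
halite: 2170 kg/m³ × 9.80665 m/s² × 1860 m = 3.958×10^7 Pa = 5741 psi
sandstone: 2380 kg/m³ × 9.80665 m/s² × 5410 m = 1.263×10^8 Pa = 18314 psi
gneiss: 2810 kg/m³ × 9.80665 m/s² × 33820 m = 9.320×10^8 Pa = 1.352×10^5 psi
Total = 9009 + 8866 + 5741 + 18314 + 1.352×10^5 = 1.7710×10^5 psi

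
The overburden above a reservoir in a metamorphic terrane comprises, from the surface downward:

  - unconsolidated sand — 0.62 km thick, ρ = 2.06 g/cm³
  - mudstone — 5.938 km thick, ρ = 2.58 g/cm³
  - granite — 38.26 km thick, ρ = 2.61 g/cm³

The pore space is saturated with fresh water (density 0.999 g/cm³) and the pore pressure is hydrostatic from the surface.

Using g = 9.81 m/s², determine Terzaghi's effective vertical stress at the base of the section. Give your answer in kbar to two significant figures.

7.0 kbar

Overburden (lithostatic) stress σ_v:
unconsolidated sand: 2060 kg/m³ × 9.81 m/s² × 620 m = 1.253×10^7 Pa = 12.53 MPa
mudstone: 2580 kg/m³ × 9.81 m/s² × 5938 m = 1.503×10^8 Pa = 150.3 MPa
granite: 2610 kg/m³ × 9.81 m/s² × 38260 m = 9.796×10^8 Pa = 979.6 MPa
Total = 12.53 + 150.3 + 979.6 = 1142.4 MPa
Pore pressure P_p = 999 kg/m³ × 9.81 m/s² × 44818 m = 4.392×10^8 Pa = 439.2 MPa
Effective stress σ' = σ_v − P_p = 1142 − 439.2 = 703.21 MPa = 7.0321 kbar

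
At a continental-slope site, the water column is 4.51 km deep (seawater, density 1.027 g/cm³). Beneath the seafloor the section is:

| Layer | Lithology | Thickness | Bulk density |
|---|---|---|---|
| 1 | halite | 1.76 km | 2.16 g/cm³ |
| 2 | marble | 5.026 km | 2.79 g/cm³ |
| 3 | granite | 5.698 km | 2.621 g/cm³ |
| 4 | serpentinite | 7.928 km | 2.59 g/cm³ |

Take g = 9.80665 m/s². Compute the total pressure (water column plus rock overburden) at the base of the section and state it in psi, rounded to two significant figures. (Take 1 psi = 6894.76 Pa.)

seawater: 1027 kg/m³ × 9.80665 m/s² × 4510 m = 4.542×10^7 Pa = 6588 psi
halite: 2160 kg/m³ × 9.80665 m/s² × 1760 m = 3.728×10^7 Pa = 5407 psi
marble: 2790 kg/m³ × 9.80665 m/s² × 5026 m = 1.375×10^8 Pa = 19945 psi
granite: 2621 kg/m³ × 9.80665 m/s² × 5698 m = 1.465×10^8 Pa = 21242 psi
serpentinite: 2590 kg/m³ × 9.80665 m/s² × 7928 m = 2.014×10^8 Pa = 29206 psi
Total = 6588 + 5407 + 19945 + 21242 + 29206 = 82387 psi

82000 psi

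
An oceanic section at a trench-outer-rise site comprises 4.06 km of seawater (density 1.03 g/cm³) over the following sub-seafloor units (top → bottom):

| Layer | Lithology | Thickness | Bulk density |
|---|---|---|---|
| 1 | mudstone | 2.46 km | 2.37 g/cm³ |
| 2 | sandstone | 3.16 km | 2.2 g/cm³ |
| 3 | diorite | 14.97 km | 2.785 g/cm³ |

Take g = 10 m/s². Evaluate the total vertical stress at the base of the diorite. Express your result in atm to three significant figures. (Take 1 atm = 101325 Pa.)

5790 atm

seawater: 1030 kg/m³ × 10 m/s² × 4060 m = 4.182×10^7 Pa = 412.7 atm
mudstone: 2370 kg/m³ × 10 m/s² × 2460 m = 5.830×10^7 Pa = 575.4 atm
sandstone: 2200 kg/m³ × 10 m/s² × 3160 m = 6.952×10^7 Pa = 686.1 atm
diorite: 2785 kg/m³ × 10 m/s² × 14970 m = 4.169×10^8 Pa = 4115 atm
Total = 412.7 + 575.4 + 686.1 + 4115 = 5788.8 atm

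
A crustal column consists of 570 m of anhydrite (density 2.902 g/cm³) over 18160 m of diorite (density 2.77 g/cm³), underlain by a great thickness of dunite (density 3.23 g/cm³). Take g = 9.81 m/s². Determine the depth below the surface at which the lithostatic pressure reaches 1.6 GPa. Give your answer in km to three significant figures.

53.1 km

Pressure at base of upper layers: 2902×9.81×570 + 2770×9.81×18160 = 5.097×10^8 Pa = 0.5097 GPa
Remaining pressure to be supplied by dunite: 1.600×10^9 − 5.097×10^8 = 1.090×10^9 Pa
Additional depth in dunite = 1.090×10^9 Pa / (3230 kg/m³ × 9.81 m/s²) = 34409 m
Total depth = 18730 m + 34409 m = 53139 m
= 53.139 km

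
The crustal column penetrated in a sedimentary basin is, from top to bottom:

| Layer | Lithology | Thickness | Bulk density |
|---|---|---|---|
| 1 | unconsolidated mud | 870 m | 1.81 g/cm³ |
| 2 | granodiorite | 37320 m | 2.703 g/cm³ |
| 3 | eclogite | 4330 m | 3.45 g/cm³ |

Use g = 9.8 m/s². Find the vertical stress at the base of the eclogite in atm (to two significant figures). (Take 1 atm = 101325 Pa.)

unconsolidated mud: 1810 kg/m³ × 9.8 m/s² × 870 m = 1.543×10^7 Pa = 152.3 atm
granodiorite: 2703 kg/m³ × 9.8 m/s² × 37320 m = 9.886×10^8 Pa = 9757 atm
eclogite: 3450 kg/m³ × 9.8 m/s² × 4330 m = 1.464×10^8 Pa = 1445 atm
Total = 152.3 + 9757 + 1445 = 11354 atm

11000 atm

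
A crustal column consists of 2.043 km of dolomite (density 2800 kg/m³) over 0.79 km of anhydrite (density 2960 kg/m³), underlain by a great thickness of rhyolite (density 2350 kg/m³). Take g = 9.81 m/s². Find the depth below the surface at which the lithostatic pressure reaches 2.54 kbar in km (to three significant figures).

Pressure at base of upper layers: 2800×9.81×2043 + 2960×9.81×790 = 7.906×10^7 Pa = 0.7906 kbar
Remaining pressure to be supplied by rhyolite: 2.540×10^8 − 7.906×10^7 = 1.749×10^8 Pa
Additional depth in rhyolite = 1.749×10^8 Pa / (2350 kg/m³ × 9.81 m/s²) = 7588.6 m
Total depth = 2833 m + 7588.6 m = 10422 m
= 10.422 km

10.4 km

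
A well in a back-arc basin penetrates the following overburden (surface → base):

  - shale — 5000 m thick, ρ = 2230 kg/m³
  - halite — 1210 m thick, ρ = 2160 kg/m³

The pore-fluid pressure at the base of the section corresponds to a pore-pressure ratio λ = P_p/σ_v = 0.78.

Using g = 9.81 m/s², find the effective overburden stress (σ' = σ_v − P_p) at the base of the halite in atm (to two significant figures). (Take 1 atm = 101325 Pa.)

290 atm

Overburden (lithostatic) stress σ_v:
shale: 2230 kg/m³ × 9.81 m/s² × 5000 m = 1.094×10^8 Pa = 109.4 MPa
halite: 2160 kg/m³ × 9.81 m/s² × 1210 m = 2.564×10^7 Pa = 25.64 MPa
Total = 109.4 + 25.64 = 135.02 MPa
Pore pressure P_p = λ·σ_v = 0.78 × 135.0 MPa = 105.3 MPa
Effective stress σ' = σ_v − P_p = 135.0 − 105.3 = 29.705 MPa = 293.16 atm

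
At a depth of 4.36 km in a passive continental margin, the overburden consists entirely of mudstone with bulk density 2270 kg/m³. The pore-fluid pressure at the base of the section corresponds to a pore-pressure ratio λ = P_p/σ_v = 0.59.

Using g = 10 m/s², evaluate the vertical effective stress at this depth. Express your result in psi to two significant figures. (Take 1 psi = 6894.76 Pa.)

5900 psi

Overburden (lithostatic) stress σ_v:
mudstone: 2270 kg/m³ × 10 m/s² × 4360 m = 9.897×10^7 Pa = 98.97 MPa
Pore pressure P_p = λ·σ_v = 0.59 × 98.97 MPa = 58.39 MPa
Effective stress σ' = σ_v − P_p = 98.97 − 58.39 = 40.579 MPa = 5885.4 psi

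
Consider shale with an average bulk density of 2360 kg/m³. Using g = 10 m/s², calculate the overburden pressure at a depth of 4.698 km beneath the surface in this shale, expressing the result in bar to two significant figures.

1100 bar

shale: 2360 kg/m³ × 10 m/s² × 4698 m = 1.109×10^8 Pa = 1109 bar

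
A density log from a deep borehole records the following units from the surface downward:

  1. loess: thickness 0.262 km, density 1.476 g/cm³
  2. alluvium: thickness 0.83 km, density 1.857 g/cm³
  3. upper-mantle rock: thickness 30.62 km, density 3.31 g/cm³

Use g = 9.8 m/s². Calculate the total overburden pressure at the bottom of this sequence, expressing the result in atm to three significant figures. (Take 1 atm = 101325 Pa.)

9990 atm

loess: 1476 kg/m³ × 9.8 m/s² × 262 m = 3.790×10^6 Pa = 37.40 atm
alluvium: 1857 kg/m³ × 9.8 m/s² × 830 m = 1.510×10^7 Pa = 149.1 atm
upper-mantle rock: 3310 kg/m³ × 9.8 m/s² × 30620 m = 9.933×10^8 Pa = 9803 atm
Total = 37.40 + 149.1 + 9803 = 9989.1 atm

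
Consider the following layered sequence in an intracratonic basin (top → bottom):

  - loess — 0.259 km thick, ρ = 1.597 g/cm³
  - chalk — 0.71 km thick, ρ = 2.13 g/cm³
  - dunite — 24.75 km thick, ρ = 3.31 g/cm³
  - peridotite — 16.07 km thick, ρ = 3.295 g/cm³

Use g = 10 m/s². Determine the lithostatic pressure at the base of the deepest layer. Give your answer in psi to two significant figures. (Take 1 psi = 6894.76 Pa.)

loess: 1597 kg/m³ × 10 m/s² × 259 m = 4.136×10^6 Pa = 599.9 psi
chalk: 2130 kg/m³ × 10 m/s² × 710 m = 1.512×10^7 Pa = 2193 psi
dunite: 3310 kg/m³ × 10 m/s² × 24750 m = 8.192×10^8 Pa = 1.188×10^5 psi
peridotite: 3295 kg/m³ × 10 m/s² × 16070 m = 5.295×10^8 Pa = 76798 psi
Total = 599.9 + 2193 + 1.188×10^5 + 76798 = 1.9841×10^5 psi

200000 psi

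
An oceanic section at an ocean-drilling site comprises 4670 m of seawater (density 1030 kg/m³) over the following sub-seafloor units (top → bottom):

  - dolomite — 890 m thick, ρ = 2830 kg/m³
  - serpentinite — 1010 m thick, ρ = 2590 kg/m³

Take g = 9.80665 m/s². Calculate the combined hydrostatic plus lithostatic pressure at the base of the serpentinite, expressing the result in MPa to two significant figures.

98 MPa

seawater: 1030 kg/m³ × 9.80665 m/s² × 4670 m = 4.717×10^7 Pa = 47.17 MPa
dolomite: 2830 kg/m³ × 9.80665 m/s² × 890 m = 2.470×10^7 Pa = 24.70 MPa
serpentinite: 2590 kg/m³ × 9.80665 m/s² × 1010 m = 2.565×10^7 Pa = 25.65 MPa
Total = 47.17 + 24.70 + 25.65 = 97.524 MPa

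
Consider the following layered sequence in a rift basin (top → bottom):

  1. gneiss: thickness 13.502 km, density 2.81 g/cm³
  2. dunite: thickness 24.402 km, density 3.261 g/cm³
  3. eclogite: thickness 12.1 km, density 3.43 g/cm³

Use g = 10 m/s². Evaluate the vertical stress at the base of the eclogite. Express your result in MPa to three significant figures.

gneiss: 2810 kg/m³ × 10 m/s² × 13502 m = 3.794×10^8 Pa = 379.4 MPa
dunite: 3261 kg/m³ × 10 m/s² × 24402 m = 7.957×10^8 Pa = 795.7 MPa
eclogite: 3430 kg/m³ × 10 m/s² × 12100 m = 4.150×10^8 Pa = 415.0 MPa
Total = 379.4 + 795.7 + 415.0 = 1590.2 MPa

1590 MPa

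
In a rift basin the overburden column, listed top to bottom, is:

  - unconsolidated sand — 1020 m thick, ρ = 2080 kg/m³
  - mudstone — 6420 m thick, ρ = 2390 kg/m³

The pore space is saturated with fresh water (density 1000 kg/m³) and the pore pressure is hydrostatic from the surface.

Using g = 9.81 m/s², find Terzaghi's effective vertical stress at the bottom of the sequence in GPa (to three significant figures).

Overburden (lithostatic) stress σ_v:
unconsolidated sand: 2080 kg/m³ × 9.81 m/s² × 1020 m = 2.081×10^7 Pa = 20.81 MPa
mudstone: 2390 kg/m³ × 9.81 m/s² × 6420 m = 1.505×10^8 Pa = 150.5 MPa
Total = 20.81 + 150.5 = 171.34 MPa
Pore pressure P_p = 1000 kg/m³ × 9.81 m/s² × 7440 m = 7.299×10^7 Pa = 72.99 MPa
Effective stress σ' = σ_v − P_p = 171.3 − 72.99 = 98.349 MPa = 0.098349 GPa

0.0983 GPa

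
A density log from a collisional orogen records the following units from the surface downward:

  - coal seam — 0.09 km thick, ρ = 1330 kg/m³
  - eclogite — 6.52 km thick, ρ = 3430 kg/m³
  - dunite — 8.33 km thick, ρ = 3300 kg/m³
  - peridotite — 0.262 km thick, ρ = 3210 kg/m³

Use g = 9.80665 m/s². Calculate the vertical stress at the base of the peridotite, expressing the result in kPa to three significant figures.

498000 kPa

coal seam: 1330 kg/m³ × 9.80665 m/s² × 90 m = 1.174×10^6 Pa = 1174 kPa
eclogite: 3430 kg/m³ × 9.80665 m/s² × 6520 m = 2.193×10^8 Pa = 2.193×10^5 kPa
dunite: 3300 kg/m³ × 9.80665 m/s² × 8330 m = 2.696×10^8 Pa = 2.696×10^5 kPa
peridotite: 3210 kg/m³ × 9.80665 m/s² × 262 m = 8.248×10^6 Pa = 8248 kPa
Total = 1174 + 2.193×10^5 + 2.696×10^5 + 8248 = 4.9831×10^5 kPa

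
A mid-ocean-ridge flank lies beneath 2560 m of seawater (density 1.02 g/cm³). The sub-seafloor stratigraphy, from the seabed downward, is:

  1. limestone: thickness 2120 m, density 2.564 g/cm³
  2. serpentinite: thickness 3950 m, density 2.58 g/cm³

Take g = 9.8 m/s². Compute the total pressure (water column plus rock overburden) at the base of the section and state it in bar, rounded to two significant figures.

seawater: 1020 kg/m³ × 9.8 m/s² × 2560 m = 2.559×10^7 Pa = 255.9 bar
limestone: 2564 kg/m³ × 9.8 m/s² × 2120 m = 5.327×10^7 Pa = 532.7 bar
serpentinite: 2580 kg/m³ × 9.8 m/s² × 3950 m = 9.987×10^7 Pa = 998.7 bar
Total = 255.9 + 532.7 + 998.7 = 1787.3 bar

1800 bar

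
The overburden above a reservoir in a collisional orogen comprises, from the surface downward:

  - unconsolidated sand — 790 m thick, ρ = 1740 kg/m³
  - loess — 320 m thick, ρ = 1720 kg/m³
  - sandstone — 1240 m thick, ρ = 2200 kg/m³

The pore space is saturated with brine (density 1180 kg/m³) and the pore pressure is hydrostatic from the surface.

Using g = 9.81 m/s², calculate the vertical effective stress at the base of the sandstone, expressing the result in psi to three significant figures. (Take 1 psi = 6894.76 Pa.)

2670 psi

Overburden (lithostatic) stress σ_v:
unconsolidated sand: 1740 kg/m³ × 9.81 m/s² × 790 m = 1.348×10^7 Pa = 13.48 MPa
loess: 1720 kg/m³ × 9.81 m/s² × 320 m = 5.399×10^6 Pa = 5.399 MPa
sandstone: 2200 kg/m³ × 9.81 m/s² × 1240 m = 2.676×10^7 Pa = 26.76 MPa
Total = 13.48 + 5.399 + 26.76 = 45.646 MPa
Pore pressure P_p = 1180 kg/m³ × 9.81 m/s² × 2350 m = 2.720×10^7 Pa = 27.20 MPa
Effective stress σ' = σ_v − P_p = 45.65 − 27.20 = 18.443 MPa = 2674.9 psi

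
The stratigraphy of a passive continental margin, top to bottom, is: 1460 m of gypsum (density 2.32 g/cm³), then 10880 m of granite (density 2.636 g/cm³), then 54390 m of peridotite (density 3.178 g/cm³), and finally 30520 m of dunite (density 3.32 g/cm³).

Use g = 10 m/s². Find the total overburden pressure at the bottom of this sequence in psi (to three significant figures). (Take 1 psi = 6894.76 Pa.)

444000 psi

gypsum: 2320 kg/m³ × 10 m/s² × 1460 m = 3.387×10^7 Pa = 4913 psi
granite: 2636 kg/m³ × 10 m/s² × 10880 m = 2.868×10^8 Pa = 41596 psi
peridotite: 3178 kg/m³ × 10 m/s² × 54390 m = 1.729×10^9 Pa = 2.507×10^5 psi
dunite: 3320 kg/m³ × 10 m/s² × 30520 m = 1.013×10^9 Pa = 1.470×10^5 psi
Total = 4913 + 41596 + 2.507×10^5 + 1.470×10^5 = 4.4417×10^5 psi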